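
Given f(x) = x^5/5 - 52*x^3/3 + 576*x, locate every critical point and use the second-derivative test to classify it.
f'(x) = x^4 - 52*x^2 + 576

Solve f'(x) = 0:
  Factor: x^4 - 52*x^2 + 576 = (x - 6)*(x - 4)*(x + 4)*(x + 6) = 0.
  ⇒ x = -6, -4, 4, 6

f''(x) = 4*x*(x^2 - 26)
Second-derivative test at each critical point:
  f''(-6) = -240 < 0 → local maximum
  f''(-4) = 160 > 0 → local minimum
  f''(4) = -160 < 0 → local maximum
  f''(6) = 240 > 0 → local minimum

Critical points: x = -6 (local maximum); x = -4 (local minimum); x = 4 (local maximum); x = 6 (local minimum)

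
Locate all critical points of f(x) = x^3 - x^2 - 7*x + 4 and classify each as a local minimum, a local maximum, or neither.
f'(x) = 3*x^2 - 2*x - 7

Solve f'(x) = 0:
  3*x^2 - 2*x - 7 = 0 has no rational roots; quadratic formula: x = (2 ± √88)/6.
  ⇒ x = 1/3 - sqrt(22)/3 ≈ -1.2301, 1/3 + sqrt(22)/3 ≈ 1.8968

f''(x) = 6*x - 2
Second-derivative test at each critical point:
  f''(-1.2301) = -9.3808 < 0 → local maximum
  f''(1.8968) = 9.3808 > 0 → local minimum

Critical points: x = 1/3 - sqrt(22)/3 ≈ -1.2301 (local maximum); x = 1/3 + sqrt(22)/3 ≈ 1.8968 (local minimum)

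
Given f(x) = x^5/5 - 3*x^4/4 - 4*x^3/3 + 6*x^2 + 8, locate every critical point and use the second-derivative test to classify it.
f'(x) = x*(x^3 - 3*x^2 - 4*x + 12)

Solve f'(x) = 0:
  Factor: x^4 - 3*x^3 - 4*x^2 + 12*x = x*(x - 3)*(x - 2)*(x + 2) = 0.
  ⇒ x = -2, 0, 2, 3

f''(x) = 4*x^3 - 9*x^2 - 8*x + 12
Second-derivative test at each critical point:
  f''(-2) = -40 < 0 → local maximum
  f''(0) = 12 > 0 → local minimum
  f''(2) = -8 < 0 → local maximum
  f''(3) = 15 > 0 → local minimum

Critical points: x = -2 (local maximum); x = 0 (local minimum); x = 2 (local maximum); x = 3 (local minimum)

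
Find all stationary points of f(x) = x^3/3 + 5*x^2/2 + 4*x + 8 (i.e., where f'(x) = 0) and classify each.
f'(x) = x^2 + 5*x + 4

Solve f'(x) = 0:
  Factor: x^2 + 5*x + 4 = (x + 1)*(x + 4) = 0.
  ⇒ x = -4, -1

f''(x) = 2*x + 5
Second-derivative test at each critical point:
  f''(-4) = -3 < 0 → local maximum
  f''(-1) = 3 > 0 → local minimum

Critical points: x = -4 (local maximum); x = -1 (local minimum)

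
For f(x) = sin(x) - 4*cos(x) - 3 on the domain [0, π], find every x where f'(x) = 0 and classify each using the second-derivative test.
f'(x) = 4*sin(x) + cos(x)

Solve f'(x) = 0 on [0, π]:
  f'(x) = 0 ⇔ cos(x) = -4*sin(x) ⇔ tan(x) = -1/4, i.e. x = arctan(-1/4) + nπ; keep the solutions lying in [0, π].
  ⇒ x = pi - atan(1/4) ≈ 2.8966

f''(x) = -sin(x) + 4*cos(x)
Second-derivative test at each critical point:
  f''(2.8966) = -4.1231 < 0 → local maximum

Critical points: x = pi - atan(1/4) ≈ 2.8966 (local maximum)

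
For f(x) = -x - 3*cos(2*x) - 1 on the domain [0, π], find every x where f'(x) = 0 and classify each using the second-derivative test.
f'(x) = 6*sin(2*x) - 1

Solve f'(x) = 0 on [0, π]:
  f'(x) = 0 ⇔ sin(2*x) = 1/6, i.e. 2*x = arcsin(1/6) + 2nπ or 2*x = π − arcsin(1/6) + 2nπ; keep the solutions lying in [0, π].
  ⇒ x = asin(1/6)/2 ≈ 0.0837, -asin(1/6)/2 + pi/2 ≈ 1.4871

f''(x) = 12*cos(2*x)
Second-derivative test at each critical point:
  f''(0.0837) = 11.8322 > 0 → local minimum
  f''(1.4871) = -11.8322 < 0 → local maximum

Critical points: x = asin(1/6)/2 ≈ 0.0837 (local minimum); x = -asin(1/6)/2 + pi/2 ≈ 1.4871 (local maximum)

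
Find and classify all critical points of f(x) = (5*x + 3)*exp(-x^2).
f'(x) = (-2*x*(5*x + 3) + 5)*exp(-x^2)

Solve f'(x) = 0:
  f'(x) = (-10*x^2 - 6*x + 5)·exp(-x^2) and exp(-x^2) > 0 for every x, so f'(x) = 0 ⇔ -10*x^2 - 6*x + 5 = 0.
  10*x^2 + 6*x - 5 = 0 has no rational roots; quadratic formula: x = (-6 ± √236)/20.
  ⇒ x = -sqrt(59)/10 - 3/10 ≈ -1.0681, -3/10 + sqrt(59)/10 ≈ 0.4681

f''(x) = 2*(2*x^2*(5*x + 3) - 15*x - 3)*exp(-x^2)
Second-derivative test at each critical point:
  f''(-1.0681) = 4.9089 > 0 → local minimum
  f''(0.4681) = -12.3392 < 0 → local maximum

Critical points: x = -sqrt(59)/10 - 3/10 ≈ -1.0681 (local minimum); x = -3/10 + sqrt(59)/10 ≈ 0.4681 (local maximum)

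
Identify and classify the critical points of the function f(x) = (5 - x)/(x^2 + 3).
f'(x) = (-x^2 + 2*x*(x - 5) - 3)/(x^2 + 3)^2

Solve f'(x) = 0:
  f'(x) = (x^2 - 10*x - 3)/(x^2 + 3)^2; the denominator is positive wherever f is defined, so f'(x) = 0 ⇔ x^2 - 10*x - 3 = 0.
  x^2 - 10*x - 3 = 0 has no rational roots; quadratic formula: x = (10 ± √112)/2.
  ⇒ x = 5 - 2*sqrt(7) ≈ -0.2915, 5 + 2*sqrt(7) ≈ 10.2915

f''(x) = 2*(4*x^2*(5 - x) + (3*x - 5)*(x^2 + 3))/(x^2 + 3)^3
Second-derivative test at each critical point:
  f''(-0.2915) = -1.1120 < 0 → local maximum
  f''(10.2915) = 0.0009 > 0 → local minimum

Critical points: x = 5 - 2*sqrt(7) ≈ -0.2915 (local maximum); x = 5 + 2*sqrt(7) ≈ 10.2915 (local minimum)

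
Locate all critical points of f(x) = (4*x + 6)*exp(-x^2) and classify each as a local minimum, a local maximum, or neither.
f'(x) = 4*(-x*(2*x + 3) + 1)*exp(-x^2)

Solve f'(x) = 0:
  f'(x) = (-8*x^2 - 12*x + 4)·exp(-x^2) and exp(-x^2) > 0 for every x, so f'(x) = 0 ⇔ -8*x^2 - 12*x + 4 = 0.
  Factor: -8*x^2 - 12*x + 4 = -4*(2*x^2 + 3*x - 1); 2*x^2 + 3*x - 1 = 0 has no rational roots; quadratic formula: x = (-3 ± √17)/4.
  ⇒ x = -sqrt(17)/4 - 3/4 ≈ -1.7808, -3/4 + sqrt(17)/4 ≈ 0.2808

f''(x) = 4*(2*x^2*(2*x + 3) - 6*x - 3)*exp(-x^2)
Second-derivative test at each critical point:
  f''(-1.7808) = 0.6919 > 0 → local minimum
  f''(0.2808) = -15.2422 < 0 → local maximum

Critical points: x = -sqrt(17)/4 - 3/4 ≈ -1.7808 (local minimum); x = -3/4 + sqrt(17)/4 ≈ 0.2808 (local maximum)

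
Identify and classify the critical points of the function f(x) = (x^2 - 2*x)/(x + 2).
f'(x) = (x^2 + 4*x - 4)/(x^2 + 4*x + 4)

Solve f'(x) = 0:
  f'(x) = (x^2 + 4*x - 4)/(x + 2)^2; the denominator is positive wherever f is defined, so f'(x) = 0 ⇔ x^2 + 4*x - 4 = 0.
  x^2 + 4*x - 4 = 0 has no rational roots; quadratic formula: x = (-4 ± √32)/2.
  ⇒ x = -2*sqrt(2) - 2 ≈ -4.8284, -2 + 2*sqrt(2) ≈ 0.8284

f''(x) = 16/(x^3 + 6*x^2 + 12*x + 8)
Second-derivative test at each critical point:
  f''(-4.8284) = -0.7071 < 0 → local maximum
  f''(0.8284) = 0.7071 > 0 → local minimum

Critical points: x = -2*sqrt(2) - 2 ≈ -4.8284 (local maximum); x = -2 + 2*sqrt(2) ≈ 0.8284 (local minimum)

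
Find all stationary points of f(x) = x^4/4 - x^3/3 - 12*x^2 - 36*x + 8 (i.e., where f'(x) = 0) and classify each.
f'(x) = x^3 - x^2 - 24*x - 36

Solve f'(x) = 0:
  Factor: x^3 - x^2 - 24*x - 36 = (x - 6)*(x + 2)*(x + 3) = 0.
  ⇒ x = -3, -2, 6

f''(x) = 3*x^2 - 2*x - 24
Second-derivative test at each critical point:
  f''(-3) = 9 > 0 → local minimum
  f''(-2) = -8 < 0 → local maximum
  f''(6) = 72 > 0 → local minimum

Critical points: x = -3 (local minimum); x = -2 (local maximum); x = 6 (local minimum)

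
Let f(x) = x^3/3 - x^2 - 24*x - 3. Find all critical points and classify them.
f'(x) = x^2 - 2*x - 24

Solve f'(x) = 0:
  Factor: x^2 - 2*x - 24 = (x - 6)*(x + 4) = 0.
  ⇒ x = -4, 6

f''(x) = 2*x - 2
Second-derivative test at each critical point:
  f''(-4) = -10 < 0 → local maximum
  f''(6) = 10 > 0 → local minimum

Critical points: x = -4 (local maximum); x = 6 (local minimum)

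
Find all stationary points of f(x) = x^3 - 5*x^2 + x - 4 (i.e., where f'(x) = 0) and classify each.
f'(x) = 3*x^2 - 10*x + 1

Solve f'(x) = 0:
  3*x^2 - 10*x + 1 = 0 has no rational roots; quadratic formula: x = (10 ± √88)/6.
  ⇒ x = 5/3 - sqrt(22)/3 ≈ 0.1032, sqrt(22)/3 + 5/3 ≈ 3.2301

f''(x) = 6*x - 10
Second-derivative test at each critical point:
  f''(0.1032) = -9.3808 < 0 → local maximum
  f''(3.2301) = 9.3808 > 0 → local minimum

Critical points: x = 5/3 - sqrt(22)/3 ≈ 0.1032 (local maximum); x = sqrt(22)/3 + 5/3 ≈ 3.2301 (local minimum)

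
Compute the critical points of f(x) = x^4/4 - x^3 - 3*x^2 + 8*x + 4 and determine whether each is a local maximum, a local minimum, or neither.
f'(x) = x^3 - 3*x^2 - 6*x + 8

Solve f'(x) = 0:
  Factor: x^3 - 3*x^2 - 6*x + 8 = (x - 4)*(x - 1)*(x + 2) = 0.
  ⇒ x = -2, 1, 4

f''(x) = 3*x^2 - 6*x - 6
Second-derivative test at each critical point:
  f''(-2) = 18 > 0 → local minimum
  f''(1) = -9 < 0 → local maximum
  f''(4) = 18 > 0 → local minimum

Critical points: x = -2 (local minimum); x = 1 (local maximum); x = 4 (local minimum)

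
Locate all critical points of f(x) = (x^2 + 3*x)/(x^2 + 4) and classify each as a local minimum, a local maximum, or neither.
f'(x) = (-3*x^2 + 8*x + 12)/(x^4 + 8*x^2 + 16)

Solve f'(x) = 0:
  f'(x) = -(3*x^2 - 8*x - 12)/(x^2 + 4)^2; the denominator is positive wherever f is defined, so f'(x) = 0 ⇔ -3*x^2 + 8*x + 12 = 0.
  3*x^2 - 8*x - 12 = 0 has no rational roots; quadratic formula: x = (8 ± √208)/6.
  ⇒ x = 4/3 - 2*sqrt(13)/3 ≈ -1.0704, 4/3 + 2*sqrt(13)/3 ≈ 3.7370

f''(x) = 2*(3*x^3 - 12*x^2 - 36*x + 16)/(x^6 + 12*x^4 + 48*x^2 + 64)
Second-derivative test at each critical point:
  f''(-1.0704) = 0.5447 > 0 → local minimum
  f''(3.7370) = -0.0447 < 0 → local maximum

Critical points: x = 4/3 - 2*sqrt(13)/3 ≈ -1.0704 (local minimum); x = 4/3 + 2*sqrt(13)/3 ≈ 3.7370 (local maximum)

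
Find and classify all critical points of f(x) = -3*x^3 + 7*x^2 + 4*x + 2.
f'(x) = -9*x^2 + 14*x + 4

Solve f'(x) = 0:
  9*x^2 - 14*x - 4 = 0 has no rational roots; quadratic formula: x = (14 ± √340)/18.
  ⇒ x = 7/9 - sqrt(85)/9 ≈ -0.2466, 7/9 + sqrt(85)/9 ≈ 1.8022

f''(x) = 14 - 18*x
Second-derivative test at each critical point:
  f''(-0.2466) = 18.4391 > 0 → local minimum
  f''(1.8022) = -18.4391 < 0 → local maximum

Critical points: x = 7/9 - sqrt(85)/9 ≈ -0.2466 (local minimum); x = 7/9 + sqrt(85)/9 ≈ 1.8022 (local maximum)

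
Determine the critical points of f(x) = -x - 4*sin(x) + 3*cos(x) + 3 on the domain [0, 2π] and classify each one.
f'(x) = -3*sin(x) - 4*cos(x) - 1

Solve f'(x) = 0 on [0, 2π]:
  f'(x) = 0 ⇔ -3*sin(x) - 4*cos(x) = 1. Write the left side as R·cos(x + φ) with R = √((-4)² + 3²) = 5, cos φ = -4/5, sin φ = 3/5; then cos(x + φ) = 1/5. Solve for x and keep the solutions lying in [0, 2π].
  ⇒ x = atan((-3 + 8*sqrt(6))/(-6*sqrt(6) - 4)) + pi ≈ 2.4157, atan((-8*sqrt(6) - 3)/(-4 + 6*sqrt(6))) + 2*pi ≈ 5.1545

f''(x) = 4*sin(x) - 3*cos(x)
Second-derivative test at each critical point:
  f''(2.4157) = 4.8990 > 0 → local minimum
  f''(5.1545) = -4.8990 < 0 → local maximum

Critical points: x = atan((-3 + 8*sqrt(6))/(-6*sqrt(6) - 4)) + pi ≈ 2.4157 (local minimum); x = atan((-8*sqrt(6) - 3)/(-4 + 6*sqrt(6))) + 2*pi ≈ 5.1545 (local maximum)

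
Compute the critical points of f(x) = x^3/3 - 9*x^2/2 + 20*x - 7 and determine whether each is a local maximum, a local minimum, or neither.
f'(x) = x^2 - 9*x + 20

Solve f'(x) = 0:
  Factor: x^2 - 9*x + 20 = (x - 5)*(x - 4) = 0.
  ⇒ x = 4, 5

f''(x) = 2*x - 9
Second-derivative test at each critical point:
  f''(4) = -1 < 0 → local maximum
  f''(5) = 1 > 0 → local minimum

Critical points: x = 4 (local maximum); x = 5 (local minimum)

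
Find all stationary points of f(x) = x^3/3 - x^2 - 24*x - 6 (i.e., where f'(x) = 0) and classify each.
f'(x) = x^2 - 2*x - 24

Solve f'(x) = 0:
  Factor: x^2 - 2*x - 24 = (x - 6)*(x + 4) = 0.
  ⇒ x = -4, 6

f''(x) = 2*x - 2
Second-derivative test at each critical point:
  f''(-4) = -10 < 0 → local maximum
  f''(6) = 10 > 0 → local minimum

Critical points: x = -4 (local maximum); x = 6 (local minimum)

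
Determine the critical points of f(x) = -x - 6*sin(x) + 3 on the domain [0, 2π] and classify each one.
f'(x) = -6*cos(x) - 1

Solve f'(x) = 0 on [0, 2π]:
  f'(x) = 0 ⇔ cos(x) = -1/6, i.e. x = ±arccos(-1/6) + 2nπ; keep the solutions lying in [0, 2π].
  ⇒ x = acos(-1/6) ≈ 1.7382, -acos(-1/6) + 2*pi ≈ 4.5449

f''(x) = 6*sin(x)
Second-derivative test at each critical point:
  f''(1.7382) = 5.9161 > 0 → local minimum
  f''(4.5449) = -5.9161 < 0 → local maximum

Critical points: x = acos(-1/6) ≈ 1.7382 (local minimum); x = -acos(-1/6) + 2*pi ≈ 4.5449 (local maximum)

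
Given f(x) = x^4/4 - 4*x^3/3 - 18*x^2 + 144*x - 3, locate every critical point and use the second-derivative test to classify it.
f'(x) = x^3 - 4*x^2 - 36*x + 144

Solve f'(x) = 0:
  Factor: x^3 - 4*x^2 - 36*x + 144 = (x - 6)*(x - 4)*(x + 6) = 0.
  ⇒ x = -6, 4, 6

f''(x) = 3*x^2 - 8*x - 36
Second-derivative test at each critical point:
  f''(-6) = 120 > 0 → local minimum
  f''(4) = -20 < 0 → local maximum
  f''(6) = 24 > 0 → local minimum

Critical points: x = -6 (local minimum); x = 4 (local maximum); x = 6 (local minimum)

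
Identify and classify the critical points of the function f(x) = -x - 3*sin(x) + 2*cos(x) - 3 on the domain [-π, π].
f'(x) = -2*sin(x) - 3*cos(x) - 1

Solve f'(x) = 0 on [-π, π]:
  f'(x) = 0 ⇔ -2*sin(x) - 3*cos(x) = 1. Write the left side as R·cos(x + φ) with R = √((-3)² + 2²) = sqrt(13), cos φ = -3*sqrt(13)/13, sin φ = 2*sqrt(13)/13; then cos(x + φ) = sqrt(13)/13. Solve for x and keep the solutions lying in [-π, π].
  ⇒ x = atan((-6*sqrt(3) - 2)/(-3 + 4*sqrt(3))) ≈ -1.2638, atan((-2 + 6*sqrt(3))/(-4*sqrt(3) - 3)) + pi ≈ 2.4398

f''(x) = 3*sin(x) - 2*cos(x)
Second-derivative test at each critical point:
  f''(-1.2638) = -3.4641 < 0 → local maximum
  f''(2.4398) = 3.4641 > 0 → local minimum

Critical points: x = atan((-6*sqrt(3) - 2)/(-3 + 4*sqrt(3))) ≈ -1.2638 (local maximum); x = atan((-2 + 6*sqrt(3))/(-4*sqrt(3) - 3)) + pi ≈ 2.4398 (local minimum)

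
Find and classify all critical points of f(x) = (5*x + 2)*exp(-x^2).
f'(x) = (-2*x*(5*x + 2) + 5)*exp(-x^2)

Solve f'(x) = 0:
  f'(x) = (-10*x^2 - 4*x + 5)·exp(-x^2) and exp(-x^2) > 0 for every x, so f'(x) = 0 ⇔ -10*x^2 - 4*x + 5 = 0.
  10*x^2 + 4*x - 5 = 0 has no rational roots; quadratic formula: x = (-4 ± √216)/20.
  ⇒ x = -3*sqrt(6)/10 - 1/5 ≈ -0.9348, -1/5 + 3*sqrt(6)/10 ≈ 0.5348

f''(x) = 2*(2*x^2*(5*x + 2) - 15*x - 2)*exp(-x^2)
Second-derivative test at each critical point:
  f''(-0.9348) = 6.1331 > 0 → local minimum
  f''(0.5348) = -11.0406 < 0 → local maximum

Critical points: x = -3*sqrt(6)/10 - 1/5 ≈ -0.9348 (local minimum); x = -1/5 + 3*sqrt(6)/10 ≈ 0.5348 (local maximum)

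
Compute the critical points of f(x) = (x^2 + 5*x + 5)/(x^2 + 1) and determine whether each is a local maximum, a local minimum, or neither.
f'(x) = (-5*x^2 - 8*x + 5)/(x^4 + 2*x^2 + 1)

Solve f'(x) = 0:
  f'(x) = -(5*x^2 + 8*x - 5)/(x^2 + 1)^2; the denominator is positive wherever f is defined, so f'(x) = 0 ⇔ -5*x^2 - 8*x + 5 = 0.
  5*x^2 + 8*x - 5 = 0 has no rational roots; quadratic formula: x = (-8 ± √164)/10.
  ⇒ x = -sqrt(41)/5 - 4/5 ≈ -2.0806, -4/5 + sqrt(41)/5 ≈ 0.4806

f''(x) = 2*(5*x^3 + 12*x^2 - 15*x - 4)/(x^6 + 3*x^4 + 3*x^2 + 1)
Second-derivative test at each critical point:
  f''(-2.0806) = 0.4510 > 0 → local minimum
  f''(0.4806) = -8.4510 < 0 → local maximum

Critical points: x = -sqrt(41)/5 - 4/5 ≈ -2.0806 (local minimum); x = -4/5 + sqrt(41)/5 ≈ 0.4806 (local maximum)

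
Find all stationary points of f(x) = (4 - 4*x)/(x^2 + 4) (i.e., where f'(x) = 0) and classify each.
f'(x) = 4*(-x^2 + 2*x*(x - 1) - 4)/(x^2 + 4)^2

Solve f'(x) = 0:
  f'(x) = 4*(x^2 - 2*x - 4)/(x^2 + 4)^2; the denominator is positive wherever f is defined, so f'(x) = 0 ⇔ 4*x^2 - 8*x - 16 = 0.
  Factor: 4*x^2 - 8*x - 16 = 4*(x^2 - 2*x - 4); x^2 - 2*x - 4 = 0 has no rational roots; quadratic formula: x = (2 ± √20)/2.
  ⇒ x = 1 - sqrt(5) ≈ -1.2361, 1 + sqrt(5) ≈ 3.2361

f''(x) = 8*(4*x^2*(1 - x) + (3*x - 1)*(x^2 + 4))/(x^2 + 4)^3
Second-derivative test at each critical point:
  f''(-1.2361) = -0.5854 < 0 → local maximum
  f''(3.2361) = 0.0854 > 0 → local minimum

Critical points: x = 1 - sqrt(5) ≈ -1.2361 (local maximum); x = 1 + sqrt(5) ≈ 3.2361 (local minimum)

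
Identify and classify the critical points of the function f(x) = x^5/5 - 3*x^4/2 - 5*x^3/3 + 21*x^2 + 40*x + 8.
f'(x) = x^4 - 6*x^3 - 5*x^2 + 42*x + 40

Solve f'(x) = 0:
  Factor: x^4 - 6*x^3 - 5*x^2 + 42*x + 40 = (x - 5)*(x - 4)*(x + 1)*(x + 2) = 0.
  ⇒ x = -2, -1, 4, 5

f''(x) = 4*x^3 - 18*x^2 - 10*x + 42
Second-derivative test at each critical point:
  f''(-2) = -42 < 0 → local maximum
  f''(-1) = 30 > 0 → local minimum
  f''(4) = -30 < 0 → local maximum
  f''(5) = 42 > 0 → local minimum

Critical points: x = -2 (local maximum); x = -1 (local minimum); x = 4 (local maximum); x = 5 (local minimum)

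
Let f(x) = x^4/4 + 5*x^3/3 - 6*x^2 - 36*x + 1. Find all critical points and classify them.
f'(x) = x^3 + 5*x^2 - 12*x - 36

Solve f'(x) = 0:
  Factor: x^3 + 5*x^2 - 12*x - 36 = (x - 3)*(x + 2)*(x + 6) = 0.
  ⇒ x = -6, -2, 3

f''(x) = 3*x^2 + 10*x - 12
Second-derivative test at each critical point:
  f''(-6) = 36 > 0 → local minimum
  f''(-2) = -20 < 0 → local maximum
  f''(3) = 45 > 0 → local minimum

Critical points: x = -6 (local minimum); x = -2 (local maximum); x = 3 (local minimum)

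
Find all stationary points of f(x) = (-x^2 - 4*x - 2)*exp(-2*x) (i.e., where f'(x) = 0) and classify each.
f'(x) = 2*x*(x + 3)*exp(-2*x)

Solve f'(x) = 0:
  f'(x) = (2*x^2 + 6*x)·exp(-2*x) and exp(-2*x) > 0 for every x, so f'(x) = 0 ⇔ 2*x^2 + 6*x = 0.
  Factor: 2*x^2 + 6*x = 2*x*(x + 3) = 0.
  ⇒ x = -3, 0

f''(x) = 2*(-2*x^2 - 4*x + 3)*exp(-2*x)
Second-derivative test at each critical point:
  f''(-3) = -2420.5728 < 0 → local maximum
  f''(0) = 6 > 0 → local minimum

Critical points: x = -3 (local maximum); x = 0 (local minimum)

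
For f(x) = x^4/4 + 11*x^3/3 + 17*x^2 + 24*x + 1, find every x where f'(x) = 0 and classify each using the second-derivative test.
f'(x) = x^3 + 11*x^2 + 34*x + 24

Solve f'(x) = 0:
  Factor: x^3 + 11*x^2 + 34*x + 24 = (x + 1)*(x + 4)*(x + 6) = 0.
  ⇒ x = -6, -4, -1

f''(x) = 3*x^2 + 22*x + 34
Second-derivative test at each critical point:
  f''(-6) = 10 > 0 → local minimum
  f''(-4) = -6 < 0 → local maximum
  f''(-1) = 15 > 0 → local minimum

Critical points: x = -6 (local minimum); x = -4 (local maximum); x = -1 (local minimum)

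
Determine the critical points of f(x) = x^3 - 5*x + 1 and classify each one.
f'(x) = 3*x^2 - 5

Solve f'(x) = 0:
  3*x^2 - 5 = 0 has no rational roots; quadratic formula: x = (0 ± √60)/6.
  ⇒ x = -sqrt(15)/3 ≈ -1.2910, sqrt(15)/3 ≈ 1.2910

f''(x) = 6*x
Second-derivative test at each critical point:
  f''(-1.2910) = -7.7460 < 0 → local maximum
  f''(1.2910) = 7.7460 > 0 → local minimum

Critical points: x = -sqrt(15)/3 ≈ -1.2910 (local maximum); x = sqrt(15)/3 ≈ 1.2910 (local minimum)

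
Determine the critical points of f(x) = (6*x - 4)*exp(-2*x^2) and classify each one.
f'(x) = 2*(-4*x*(3*x - 2) + 3)*exp(-2*x^2)

Solve f'(x) = 0:
  f'(x) = (-24*x^2 + 16*x + 6)·exp(-2*x^2) and exp(-2*x^2) > 0 for every x, so f'(x) = 0 ⇔ -24*x^2 + 16*x + 6 = 0.
  Factor: -24*x^2 + 16*x + 6 = -2*(12*x^2 - 8*x - 3); 12*x^2 - 8*x - 3 = 0 has no rational roots; quadratic formula: x = (8 ± √208)/24.
  ⇒ x = 1/3 - sqrt(13)/6 ≈ -0.2676, 1/3 + sqrt(13)/6 ≈ 0.9343

f''(x) = 8*(4*x^2*(3*x - 2) - 9*x + 2)*exp(-2*x^2)
Second-derivative test at each critical point:
  f''(-0.2676) = 24.9957 > 0 → local minimum
  f''(0.9343) = -5.0341 < 0 → local maximum

Critical points: x = 1/3 - sqrt(13)/6 ≈ -0.2676 (local minimum); x = 1/3 + sqrt(13)/6 ≈ 0.9343 (local maximum)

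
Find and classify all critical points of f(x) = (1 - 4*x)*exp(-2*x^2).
f'(x) = 4*(x*(4*x - 1) - 1)*exp(-2*x^2)

Solve f'(x) = 0:
  f'(x) = (16*x^2 - 4*x - 4)·exp(-2*x^2) and exp(-2*x^2) > 0 for every x, so f'(x) = 0 ⇔ 16*x^2 - 4*x - 4 = 0.
  Factor: 16*x^2 - 4*x - 4 = 4*(4*x^2 - x - 1); 4*x^2 - x - 1 = 0 has no rational roots; quadratic formula: x = (1 ± √17)/8.
  ⇒ x = 1/8 - sqrt(17)/8 ≈ -0.3904, 1/8 + sqrt(17)/8 ≈ 0.6404

f''(x) = 4*(4*x^2*(1 - 4*x) + 12*x - 1)*exp(-2*x^2)
Second-derivative test at each critical point:
  f''(-0.3904) = -12.1593 < 0 → local maximum
  f''(0.6404) = 7.2624 > 0 → local minimum

Critical points: x = 1/8 - sqrt(17)/8 ≈ -0.3904 (local maximum); x = 1/8 + sqrt(17)/8 ≈ 0.6404 (local minimum)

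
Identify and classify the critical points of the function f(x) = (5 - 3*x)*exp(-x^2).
f'(x) = (2*x*(3*x - 5) - 3)*exp(-x^2)

Solve f'(x) = 0:
  f'(x) = (6*x^2 - 10*x - 3)·exp(-x^2) and exp(-x^2) > 0 for every x, so f'(x) = 0 ⇔ 6*x^2 - 10*x - 3 = 0.
  6*x^2 - 10*x - 3 = 0 has no rational roots; quadratic formula: x = (10 ± √172)/12.
  ⇒ x = 5/6 - sqrt(43)/6 ≈ -0.2596, 5/6 + sqrt(43)/6 ≈ 1.9262

f''(x) = 2*(2*x^2*(5 - 3*x) + 9*x - 5)*exp(-x^2)
Second-derivative test at each critical point:
  f''(-0.2596) = -12.2603 < 0 → local maximum
  f''(1.9262) = 0.3209 > 0 → local minimum

Critical points: x = 5/6 - sqrt(43)/6 ≈ -0.2596 (local maximum); x = 5/6 + sqrt(43)/6 ≈ 1.9262 (local minimum)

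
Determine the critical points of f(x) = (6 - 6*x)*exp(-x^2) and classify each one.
f'(x) = 6*(2*x*(x - 1) - 1)*exp(-x^2)

Solve f'(x) = 0:
  f'(x) = (12*x^2 - 12*x - 6)·exp(-x^2) and exp(-x^2) > 0 for every x, so f'(x) = 0 ⇔ 12*x^2 - 12*x - 6 = 0.
  Factor: 12*x^2 - 12*x - 6 = 6*(2*x^2 - 2*x - 1); 2*x^2 - 2*x - 1 = 0 has no rational roots; quadratic formula: x = (2 ± √12)/4.
  ⇒ x = 1/2 - sqrt(3)/2 ≈ -0.3660, 1/2 + sqrt(3)/2 ≈ 1.3660

f''(x) = 12*(2*x^2*(1 - x) + 3*x - 1)*exp(-x^2)
Second-derivative test at each critical point:
  f''(-0.3660) = -18.1785 < 0 → local maximum
  f''(1.3660) = 3.2162 > 0 → local minimum

Critical points: x = 1/2 - sqrt(3)/2 ≈ -0.3660 (local maximum); x = 1/2 + sqrt(3)/2 ≈ 1.3660 (local minimum)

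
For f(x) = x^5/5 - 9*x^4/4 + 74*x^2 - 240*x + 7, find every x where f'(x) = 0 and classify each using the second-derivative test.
f'(x) = x^4 - 9*x^3 + 148*x - 240

Solve f'(x) = 0:
  Factor: x^4 - 9*x^3 + 148*x - 240 = (x - 6)*(x - 5)*(x - 2)*(x + 4) = 0.
  ⇒ x = -4, 2, 5, 6

f''(x) = 4*x^3 - 27*x^2 + 148
Second-derivative test at each critical point:
  f''(-4) = -540 < 0 → local maximum
  f''(2) = 72 > 0 → local minimum
  f''(5) = -27 < 0 → local maximum
  f''(6) = 40 > 0 → local minimum

Critical points: x = -4 (local maximum); x = 2 (local minimum); x = 5 (local maximum); x = 6 (local minimum)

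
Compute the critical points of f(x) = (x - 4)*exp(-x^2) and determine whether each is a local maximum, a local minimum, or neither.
f'(x) = (-2*x*(x - 4) + 1)*exp(-x^2)

Solve f'(x) = 0:
  f'(x) = (-2*x^2 + 8*x + 1)·exp(-x^2) and exp(-x^2) > 0 for every x, so f'(x) = 0 ⇔ -2*x^2 + 8*x + 1 = 0.
  2*x^2 - 8*x - 1 = 0 has no rational roots; quadratic formula: x = (8 ± √72)/4.
  ⇒ x = 2 - 3*sqrt(2)/2 ≈ -0.1213, 2 + 3*sqrt(2)/2 ≈ 4.1213

f''(x) = 2*(2*x^2*(x - 4) - 3*x + 4)*exp(-x^2)
Second-derivative test at each critical point:
  f''(-0.1213) = 8.3613 > 0 → local minimum
  f''(4.1213) = -3.565e-07 < 0 → local maximum

Critical points: x = 2 - 3*sqrt(2)/2 ≈ -0.1213 (local minimum); x = 2 + 3*sqrt(2)/2 ≈ 4.1213 (local maximum)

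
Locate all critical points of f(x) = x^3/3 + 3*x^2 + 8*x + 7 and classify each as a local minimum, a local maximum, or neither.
f'(x) = x^2 + 6*x + 8

Solve f'(x) = 0:
  Factor: x^2 + 6*x + 8 = (x + 2)*(x + 4) = 0.
  ⇒ x = -4, -2

f''(x) = 2*x + 6
Second-derivative test at each critical point:
  f''(-4) = -2 < 0 → local maximum
  f''(-2) = 2 > 0 → local minimum

Critical points: x = -4 (local maximum); x = -2 (local minimum)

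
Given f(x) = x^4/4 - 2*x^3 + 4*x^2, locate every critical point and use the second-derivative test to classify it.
f'(x) = x*(x^2 - 6*x + 8)

Solve f'(x) = 0:
  Factor: x^3 - 6*x^2 + 8*x = x*(x - 4)*(x - 2) = 0.
  ⇒ x = 0, 2, 4

f''(x) = 3*x^2 - 12*x + 8
Second-derivative test at each critical point:
  f''(0) = 8 > 0 → local minimum
  f''(2) = -4 < 0 → local maximum
  f''(4) = 8 > 0 → local minimum

Critical points: x = 0 (local minimum); x = 2 (local maximum); x = 4 (local minimum)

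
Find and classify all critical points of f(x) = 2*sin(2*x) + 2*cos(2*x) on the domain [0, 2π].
f'(x) = 4*sqrt(2)*cos(2*x + pi/4)

Solve f'(x) = 0 on [0, 2π]:
  f'(x) = 0 ⇔ 2*cos(2*x) = 2*sin(2*x) ⇔ tan(2*x) = 1, i.e. 2*x = arctan(1) + nπ; keep the solutions lying in [0, 2π].
  ⇒ x = pi/8 ≈ 0.3927, 5*pi/8 ≈ 1.9635, 9*pi/8 ≈ 3.5343, 13*pi/8 ≈ 5.1051

f''(x) = -8*sqrt(2)*sin(2*x + pi/4)
Second-derivative test at each critical point:
  f''(0.3927) = -11.3137 < 0 → local maximum
  f''(1.9635) = 11.3137 > 0 → local minimum
  f''(3.5343) = -11.3137 < 0 → local maximum
  f''(5.1051) = 11.3137 > 0 → local minimum

Critical points: x = pi/8 ≈ 0.3927 (local maximum); x = 5*pi/8 ≈ 1.9635 (local minimum); x = 9*pi/8 ≈ 3.5343 (local maximum); x = 13*pi/8 ≈ 5.1051 (local minimum)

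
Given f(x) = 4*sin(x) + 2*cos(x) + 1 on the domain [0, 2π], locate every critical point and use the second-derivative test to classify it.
f'(x) = -2*sin(x) + 4*cos(x)

Solve f'(x) = 0 on [0, 2π]:
  f'(x) = 0 ⇔ 4*cos(x) = 2*sin(x) ⇔ tan(x) = 2, i.e. x = arctan(2) + nπ; keep the solutions lying in [0, 2π].
  ⇒ x = atan(2) ≈ 1.1071, atan(2) + pi ≈ 4.2487

f''(x) = -4*sin(x) - 2*cos(x)
Second-derivative test at each critical point:
  f''(1.1071) = -4.4721 < 0 → local maximum
  f''(4.2487) = 4.4721 > 0 → local minimum

Critical points: x = atan(2) ≈ 1.1071 (local maximum); x = atan(2) + pi ≈ 4.2487 (local minimum)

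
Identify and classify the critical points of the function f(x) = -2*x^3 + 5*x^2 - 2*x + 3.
f'(x) = -6*x^2 + 10*x - 2

Solve f'(x) = 0:
  Factor: -6*x^2 + 10*x - 2 = -2*(3*x^2 - 5*x + 1); 3*x^2 - 5*x + 1 = 0 has no rational roots; quadratic formula: x = (5 ± √13)/6.
  ⇒ x = 5/6 - sqrt(13)/6 ≈ 0.2324, sqrt(13)/6 + 5/6 ≈ 1.4343

f''(x) = 10 - 12*x
Second-derivative test at each critical point:
  f''(0.2324) = 7.2111 > 0 → local minimum
  f''(1.4343) = -7.2111 < 0 → local maximum

Critical points: x = 5/6 - sqrt(13)/6 ≈ 0.2324 (local minimum); x = sqrt(13)/6 + 5/6 ≈ 1.4343 (local maximum)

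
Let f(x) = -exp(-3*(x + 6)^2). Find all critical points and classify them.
f'(x) = 6*(x + 6)*exp(-3*(x + 6)^2)

Solve f'(x) = 0:
  f'(x) = (6*x + 36)·exp(-3*(x + 6)^2) and exp(-3*(x + 6)^2) > 0 for every x, so f'(x) = 0 ⇔ 6*x + 36 = 0.
  Factor: 6*x + 36 = 6*(x + 6) = 0.
  ⇒ x = -6

f''(x) = 6*(1 - 6*(x + 6)^2)*exp(-3*(x + 6)^2)
Second-derivative test at each critical point:
  f''(-6) = 6 > 0 → local minimum

Critical points: x = -6 (local minimum)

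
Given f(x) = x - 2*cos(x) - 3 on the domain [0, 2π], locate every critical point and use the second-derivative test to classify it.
f'(x) = 2*sin(x) + 1

Solve f'(x) = 0 on [0, 2π]:
  f'(x) = 0 ⇔ sin(x) = -1/2, i.e. x = arcsin(-1/2) + 2nπ or x = π − arcsin(-1/2) + 2nπ; keep the solutions lying in [0, 2π].
  ⇒ x = 7*pi/6 ≈ 3.6652, 11*pi/6 ≈ 5.7596

f''(x) = 2*cos(x)
Second-derivative test at each critical point:
  f''(3.6652) = -1.7321 < 0 → local maximum
  f''(5.7596) = 1.7321 > 0 → local minimum

Critical points: x = 7*pi/6 ≈ 3.6652 (local maximum); x = 11*pi/6 ≈ 5.7596 (local minimum)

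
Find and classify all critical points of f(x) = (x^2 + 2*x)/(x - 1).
f'(x) = (x^2 - 2*x - 2)/(x^2 - 2*x + 1)

Solve f'(x) = 0:
  f'(x) = (x^2 - 2*x - 2)/(x - 1)^2; the denominator is positive wherever f is defined, so f'(x) = 0 ⇔ x^2 - 2*x - 2 = 0.
  x^2 - 2*x - 2 = 0 has no rational roots; quadratic formula: x = (2 ± √12)/2.
  ⇒ x = 1 - sqrt(3) ≈ -0.7321, 1 + sqrt(3) ≈ 2.7321

f''(x) = 6/(x^3 - 3*x^2 + 3*x - 1)
Second-derivative test at each critical point:
  f''(-0.7321) = -1.1547 < 0 → local maximum
  f''(2.7321) = 1.1547 > 0 → local minimum

Critical points: x = 1 - sqrt(3) ≈ -0.7321 (local maximum); x = 1 + sqrt(3) ≈ 2.7321 (local minimum)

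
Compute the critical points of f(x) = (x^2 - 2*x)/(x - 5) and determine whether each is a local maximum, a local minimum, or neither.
f'(x) = (x^2 - 10*x + 10)/(x^2 - 10*x + 25)

Solve f'(x) = 0:
  f'(x) = (x^2 - 10*x + 10)/(x - 5)^2; the denominator is positive wherever f is defined, so f'(x) = 0 ⇔ x^2 - 10*x + 10 = 0.
  x^2 - 10*x + 10 = 0 has no rational roots; quadratic formula: x = (10 ± √60)/2.
  ⇒ x = 5 - sqrt(15) ≈ 1.1270, sqrt(15) + 5 ≈ 8.8730

f''(x) = 30/(x^3 - 15*x^2 + 75*x - 125)
Second-derivative test at each critical point:
  f''(1.1270) = -0.5164 < 0 → local maximum
  f''(8.8730) = 0.5164 > 0 → local minimum

Critical points: x = 5 - sqrt(15) ≈ 1.1270 (local maximum); x = sqrt(15) + 5 ≈ 8.8730 (local minimum)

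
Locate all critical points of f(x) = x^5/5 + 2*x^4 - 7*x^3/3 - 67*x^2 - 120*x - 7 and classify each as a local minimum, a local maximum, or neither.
f'(x) = x^4 + 8*x^3 - 7*x^2 - 134*x - 120

Solve f'(x) = 0:
  Factor: x^4 + 8*x^3 - 7*x^2 - 134*x - 120 = (x - 4)*(x + 1)*(x + 5)*(x + 6) = 0.
  ⇒ x = -6, -5, -1, 4

f''(x) = 4*x^3 + 24*x^2 - 14*x - 134
Second-derivative test at each critical point:
  f''(-6) = -50 < 0 → local maximum
  f''(-5) = 36 > 0 → local minimum
  f''(-1) = -100 < 0 → local maximum
  f''(4) = 450 > 0 → local minimum

Critical points: x = -6 (local maximum); x = -5 (local minimum); x = -1 (local maximum); x = 4 (local minimum)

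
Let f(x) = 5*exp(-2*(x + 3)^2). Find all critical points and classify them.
f'(x) = 20*(-x - 3)*exp(-2*(x + 3)^2)

Solve f'(x) = 0:
  f'(x) = (-20*x - 60)·exp(-2*(x + 3)^2) and exp(-2*(x + 3)^2) > 0 for every x, so f'(x) = 0 ⇔ -20*x - 60 = 0.
  Factor: -20*x - 60 = -20*(x + 3) = 0.
  ⇒ x = -3

f''(x) = 20*(4*(x + 3)^2 - 1)*exp(-2*(x + 3)^2)
Second-derivative test at each critical point:
  f''(-3) = -20 < 0 → local maximum

Critical points: x = -3 (local maximum)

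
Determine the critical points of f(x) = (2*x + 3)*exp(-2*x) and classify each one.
f'(x) = 4*(-x - 1)*exp(-2*x)

Solve f'(x) = 0:
  f'(x) = (-4*x - 4)·exp(-2*x) and exp(-2*x) > 0 for every x, so f'(x) = 0 ⇔ -4*x - 4 = 0.
  Factor: -4*x - 4 = -4*(x + 1) = 0.
  ⇒ x = -1

f''(x) = 4*(2*x + 1)*exp(-2*x)
Second-derivative test at each critical point:
  f''(-1) = -29.5562 < 0 → local maximum

Critical points: x = -1 (local maximum)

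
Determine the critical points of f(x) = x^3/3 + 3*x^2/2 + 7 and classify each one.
f'(x) = x*(x + 3)

Solve f'(x) = 0:
  Factor: x^2 + 3*x = x*(x + 3) = 0.
  ⇒ x = -3, 0

f''(x) = 2*x + 3
Second-derivative test at each critical point:
  f''(-3) = -3 < 0 → local maximum
  f''(0) = 3 > 0 → local minimum

Critical points: x = -3 (local maximum); x = 0 (local minimum)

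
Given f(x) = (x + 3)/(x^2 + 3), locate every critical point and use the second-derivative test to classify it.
f'(x) = (x^2 - 2*x*(x + 3) + 3)/(x^2 + 3)^2

Solve f'(x) = 0:
  f'(x) = -(x^2 + 6*x - 3)/(x^2 + 3)^2; the denominator is positive wherever f is defined, so f'(x) = 0 ⇔ -x^2 - 6*x + 3 = 0.
  x^2 + 6*x - 3 = 0 has no rational roots; quadratic formula: x = (-6 ± √48)/2.
  ⇒ x = -2*sqrt(3) - 3 ≈ -6.4641, -3 + 2*sqrt(3) ≈ 0.4641

f''(x) = 2*(4*x^2*(x + 3) - 3*(x + 1)*(x^2 + 3))/(x^2 + 3)^3
Second-derivative test at each critical point:
  f''(-6.4641) = 0.0035 > 0 → local minimum
  f''(0.4641) = -0.6701 < 0 → local maximum

Critical points: x = -2*sqrt(3) - 3 ≈ -6.4641 (local minimum); x = -3 + 2*sqrt(3) ≈ 0.4641 (local maximum)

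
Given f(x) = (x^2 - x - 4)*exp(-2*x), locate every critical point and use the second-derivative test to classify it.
f'(x) = (-2*x^2 + 4*x + 7)*exp(-2*x)

Solve f'(x) = 0:
  f'(x) = (-2*x^2 + 4*x + 7)·exp(-2*x) and exp(-2*x) > 0 for every x, so f'(x) = 0 ⇔ -2*x^2 + 4*x + 7 = 0.
  2*x^2 - 4*x - 7 = 0 has no rational roots; quadratic formula: x = (4 ± √72)/4.
  ⇒ x = 1 - 3*sqrt(2)/2 ≈ -1.1213, 1 + 3*sqrt(2)/2 ≈ 3.1213

f''(x) = 2*(2*x^2 - 6*x - 5)*exp(-2*x)
Second-derivative test at each critical point:
  f''(-1.1213) = 79.9158 > 0 → local minimum
  f''(3.1213) = -0.0165 < 0 → local maximum

Critical points: x = 1 - 3*sqrt(2)/2 ≈ -1.1213 (local minimum); x = 1 + 3*sqrt(2)/2 ≈ 3.1213 (local maximum)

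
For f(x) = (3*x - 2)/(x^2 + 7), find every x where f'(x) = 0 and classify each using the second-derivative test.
f'(x) = (-3*x^2 + 4*x + 21)/(x^4 + 14*x^2 + 49)

Solve f'(x) = 0:
  f'(x) = -(3*x^2 - 4*x - 21)/(x^2 + 7)^2; the denominator is positive wherever f is defined, so f'(x) = 0 ⇔ -3*x^2 + 4*x + 21 = 0.
  3*x^2 - 4*x - 21 = 0 has no rational roots; quadratic formula: x = (4 ± √268)/6.
  ⇒ x = 2/3 - sqrt(67)/3 ≈ -2.0618, 2/3 + sqrt(67)/3 ≈ 3.3951

f''(x) = 2*(4*x^2*(3*x - 2) + (2 - 9*x)*(x^2 + 7))/(x^2 + 7)^3
Second-derivative test at each critical point:
  f''(-2.0618) = 0.1293 > 0 → local minimum
  f''(3.3951) = -0.0477 < 0 → local maximum

Critical points: x = 2/3 - sqrt(67)/3 ≈ -2.0618 (local minimum); x = 2/3 + sqrt(67)/3 ≈ 3.3951 (local maximum)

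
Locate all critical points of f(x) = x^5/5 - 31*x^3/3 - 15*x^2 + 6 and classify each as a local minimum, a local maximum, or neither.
f'(x) = x*(x^3 - 31*x - 30)

Solve f'(x) = 0:
  Factor: x^4 - 31*x^2 - 30*x = x*(x - 6)*(x + 1)*(x + 5) = 0.
  ⇒ x = -5, -1, 0, 6

f''(x) = 4*x^3 - 62*x - 30
Second-derivative test at each critical point:
  f''(-5) = -220 < 0 → local maximum
  f''(-1) = 28 > 0 → local minimum
  f''(0) = -30 < 0 → local maximum
  f''(6) = 462 > 0 → local minimum

Critical points: x = -5 (local maximum); x = -1 (local minimum); x = 0 (local maximum); x = 6 (local minimum)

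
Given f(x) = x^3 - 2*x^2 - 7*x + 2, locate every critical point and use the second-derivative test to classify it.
f'(x) = 3*x^2 - 4*x - 7

Solve f'(x) = 0:
  Factor: 3*x^2 - 4*x - 7 = (x + 1)*(3*x - 7) = 0.
  ⇒ x = -1, 7/3

f''(x) = 6*x - 4
Second-derivative test at each critical point:
  f''(-1) = -10 < 0 → local maximum
  f''(7/3) = 10 > 0 → local minimum

Critical points: x = -1 (local maximum); x = 7/3 (local minimum)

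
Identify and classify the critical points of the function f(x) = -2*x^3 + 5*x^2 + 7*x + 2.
f'(x) = -6*x^2 + 10*x + 7

Solve f'(x) = 0:
  6*x^2 - 10*x - 7 = 0 has no rational roots; quadratic formula: x = (10 ± √268)/12.
  ⇒ x = 5/6 - sqrt(67)/6 ≈ -0.5309, 5/6 + sqrt(67)/6 ≈ 2.1976

f''(x) = 10 - 12*x
Second-derivative test at each critical point:
  f''(-0.5309) = 16.3707 > 0 → local minimum
  f''(2.1976) = -16.3707 < 0 → local maximum

Critical points: x = 5/6 - sqrt(67)/6 ≈ -0.5309 (local minimum); x = 5/6 + sqrt(67)/6 ≈ 2.1976 (local maximum)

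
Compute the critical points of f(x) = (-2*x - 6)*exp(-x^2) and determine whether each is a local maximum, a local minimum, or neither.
f'(x) = 2*(2*x*(x + 3) - 1)*exp(-x^2)

Solve f'(x) = 0:
  f'(x) = (4*x^2 + 12*x - 2)·exp(-x^2) and exp(-x^2) > 0 for every x, so f'(x) = 0 ⇔ 4*x^2 + 12*x - 2 = 0.
  Factor: 4*x^2 + 12*x - 2 = 2*(2*x^2 + 6*x - 1); 2*x^2 + 6*x - 1 = 0 has no rational roots; quadratic formula: x = (-6 ± √44)/4.
  ⇒ x = -sqrt(11)/2 - 3/2 ≈ -3.1583, -3/2 + sqrt(11)/2 ≈ 0.1583

f''(x) = 4*(-2*x^2*(x + 3) + 3*x + 3)*exp(-x^2)
Second-derivative test at each critical point:
  f''(-3.1583) = -0.0006 < 0 → local maximum
  f''(0.1583) = 12.9381 > 0 → local minimum

Critical points: x = -sqrt(11)/2 - 3/2 ≈ -3.1583 (local maximum); x = -3/2 + sqrt(11)/2 ≈ 0.1583 (local minimum)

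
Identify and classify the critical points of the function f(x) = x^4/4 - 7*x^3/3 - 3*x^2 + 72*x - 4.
f'(x) = x^3 - 7*x^2 - 6*x + 72

Solve f'(x) = 0:
  Factor: x^3 - 7*x^2 - 6*x + 72 = (x - 6)*(x - 4)*(x + 3) = 0.
  ⇒ x = -3, 4, 6

f''(x) = 3*x^2 - 14*x - 6
Second-derivative test at each critical point:
  f''(-3) = 63 > 0 → local minimum
  f''(4) = -14 < 0 → local maximum
  f''(6) = 18 > 0 → local minimum

Critical points: x = -3 (local minimum); x = 4 (local maximum); x = 6 (local minimum)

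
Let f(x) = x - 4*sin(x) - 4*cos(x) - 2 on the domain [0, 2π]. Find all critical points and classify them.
f'(x) = -4*sqrt(2)*cos(x + pi/4) + 1

Solve f'(x) = 0 on [0, 2π]:
  f'(x) = 0 ⇔ 4*sin(x) - 4*cos(x) = -1. Write the left side as R·cos(x + φ) with R = √((-4)² + (-4)²) = 4*sqrt(2), cos φ = -sqrt(2)/2, sin φ = -sqrt(2)/2; then cos(x + φ) = -sqrt(2)/8. Solve for x and keep the solutions lying in [0, 2π].
  ⇒ x = atan((-1 + sqrt(31))/(1 + sqrt(31))) ≈ 0.6077, atan((-sqrt(31) - 1)/(1 - sqrt(31))) + pi ≈ 4.1047

f''(x) = 4*sqrt(2)*sin(x + pi/4)
Second-derivative test at each critical point:
  f''(0.6077) = 5.5678 > 0 → local minimum
  f''(4.1047) = -5.5678 < 0 → local maximum

Critical points: x = atan((-1 + sqrt(31))/(1 + sqrt(31))) ≈ 0.6077 (local minimum); x = atan((-sqrt(31) - 1)/(1 - sqrt(31))) + pi ≈ 4.1047 (local maximum)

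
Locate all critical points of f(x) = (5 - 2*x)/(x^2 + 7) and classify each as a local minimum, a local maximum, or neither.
f'(x) = 2*(x^2 - 5*x - 7)/(x^4 + 14*x^2 + 49)

Solve f'(x) = 0:
  f'(x) = 2*(x^2 - 5*x - 7)/(x^2 + 7)^2; the denominator is positive wherever f is defined, so f'(x) = 0 ⇔ 2*x^2 - 10*x - 14 = 0.
  Factor: 2*x^2 - 10*x - 14 = 2*(x^2 - 5*x - 7); x^2 - 5*x - 7 = 0 has no rational roots; quadratic formula: x = (5 ± √53)/2.
  ⇒ x = 5/2 - sqrt(53)/2 ≈ -1.1401, 5/2 + sqrt(53)/2 ≈ 6.1401

f''(x) = 2*(4*x^2*(5 - 2*x) + (6*x - 5)*(x^2 + 7))/(x^2 + 7)^3
Second-derivative test at each critical point:
  f''(-1.1401) = -0.2114 < 0 → local maximum
  f''(6.1401) = 0.0073 > 0 → local minimum

Critical points: x = 5/2 - sqrt(53)/2 ≈ -1.1401 (local maximum); x = 5/2 + sqrt(53)/2 ≈ 6.1401 (local minimum)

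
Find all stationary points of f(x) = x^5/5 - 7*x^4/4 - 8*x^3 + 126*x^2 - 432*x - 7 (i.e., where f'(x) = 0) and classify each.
f'(x) = x^4 - 7*x^3 - 24*x^2 + 252*x - 432

Solve f'(x) = 0:
  Factor: x^4 - 7*x^3 - 24*x^2 + 252*x - 432 = (x - 6)*(x - 4)*(x - 3)*(x + 6) = 0.
  ⇒ x = -6, 3, 4, 6

f''(x) = 4*x^3 - 21*x^2 - 48*x + 252
Second-derivative test at each critical point:
  f''(-6) = -1080 < 0 → local maximum
  f''(3) = 27 > 0 → local minimum
  f''(4) = -20 < 0 → local maximum
  f''(6) = 72 > 0 → local minimum

Critical points: x = -6 (local maximum); x = 3 (local minimum); x = 4 (local maximum); x = 6 (local minimum)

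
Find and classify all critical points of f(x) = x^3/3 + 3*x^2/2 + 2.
f'(x) = x*(x + 3)

Solve f'(x) = 0:
  Factor: x^2 + 3*x = x*(x + 3) = 0.
  ⇒ x = -3, 0

f''(x) = 2*x + 3
Second-derivative test at each critical point:
  f''(-3) = -3 < 0 → local maximum
  f''(0) = 3 > 0 → local minimum

Critical points: x = -3 (local maximum); x = 0 (local minimum)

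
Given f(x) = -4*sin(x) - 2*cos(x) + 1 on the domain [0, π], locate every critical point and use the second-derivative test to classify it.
f'(x) = 2*sin(x) - 4*cos(x)

Solve f'(x) = 0 on [0, π]:
  f'(x) = 0 ⇔ -4*cos(x) = -2*sin(x) ⇔ tan(x) = 2, i.e. x = arctan(2) + nπ; keep the solutions lying in [0, π].
  ⇒ x = atan(2) ≈ 1.1071

f''(x) = 4*sin(x) + 2*cos(x)
Second-derivative test at each critical point:
  f''(1.1071) = 4.4721 > 0 → local minimum

Critical points: x = atan(2) ≈ 1.1071 (local minimum)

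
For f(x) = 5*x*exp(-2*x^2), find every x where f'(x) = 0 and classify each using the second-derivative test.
f'(x) = 5*(1 - 4*x^2)*exp(-2*x^2)

Solve f'(x) = 0:
  f'(x) = (5 - 20*x^2)·exp(-2*x^2) and exp(-2*x^2) > 0 for every x, so f'(x) = 0 ⇔ 5 - 20*x^2 = 0.
  Factor: 5 - 20*x^2 = -5*(2*x - 1)*(2*x + 1) = 0.
  ⇒ x = -1/2, 1/2

f''(x) = (80*x^3 - 60*x)*exp(-2*x^2)
Second-derivative test at each critical point:
  f''(-1/2) = 12.1306 > 0 → local minimum
  f''(1/2) = -12.1306 < 0 → local maximum

Critical points: x = -1/2 (local minimum); x = 1/2 (local maximum)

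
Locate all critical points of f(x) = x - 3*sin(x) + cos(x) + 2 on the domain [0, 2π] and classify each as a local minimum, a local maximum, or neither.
f'(x) = -sin(x) - 3*cos(x) + 1

Solve f'(x) = 0 on [0, 2π]:
  f'(x) = 0 ⇔ -sin(x) - 3*cos(x) = -1. Write the left side as R·cos(x + φ) with R = √((-3)² + 1²) = sqrt(10), cos φ = -3*sqrt(10)/10, sin φ = sqrt(10)/10; then cos(x + φ) = -sqrt(10)/10. Solve for x and keep the solutions lying in [0, 2π].
  ⇒ x = pi/2 ≈ 1.5708, -atan(4/3) + 2*pi ≈ 5.3559

f''(x) = 3*sin(x) - cos(x)
Second-derivative test at each critical point:
  f''(1.5708) = 3 > 0 → local minimum
  f''(5.3559) = -3 < 0 → local maximum

Critical points: x = pi/2 ≈ 1.5708 (local minimum); x = -atan(4/3) + 2*pi ≈ 5.3559 (local maximum)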